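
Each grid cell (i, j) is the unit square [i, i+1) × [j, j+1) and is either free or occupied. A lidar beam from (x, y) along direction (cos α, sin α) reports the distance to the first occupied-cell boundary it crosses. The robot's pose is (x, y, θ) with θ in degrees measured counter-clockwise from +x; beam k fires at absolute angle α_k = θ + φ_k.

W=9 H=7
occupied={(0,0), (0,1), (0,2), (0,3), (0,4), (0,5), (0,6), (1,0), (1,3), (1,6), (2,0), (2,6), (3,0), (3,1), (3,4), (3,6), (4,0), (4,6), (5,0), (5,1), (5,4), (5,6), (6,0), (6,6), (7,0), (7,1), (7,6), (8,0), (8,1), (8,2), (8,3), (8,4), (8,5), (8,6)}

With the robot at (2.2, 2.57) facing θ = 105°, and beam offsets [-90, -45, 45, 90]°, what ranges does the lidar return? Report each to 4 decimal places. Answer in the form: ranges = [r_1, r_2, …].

ranges = [6.0046, 1.6512, 0.8600, 1.2423]

beam 1: φ=-90°, α=15°
  direction (0.9659, 0.2588); cell (2,2); t to first gridline: x 0.8282, y 1.6614 (then +1.0353 / +3.8637)
    (3,2) via x @ 0.8282
    (3,3) via y @ 1.6614
    (4,3) via x @ 1.8635
    (5,3) via x @ 2.8988
    (6,3) via x @ 3.9340
    (7,3) via x @ 4.9693
    (7,4) via y @ 5.5251
    (8,4) via x @ 6.0046  # hit
  → r_1 = 6.0046
beam 2: φ=-45°, α=60°
  direction (0.5000, 0.8660); cell (2,2); t to first gridline: x 1.6000, y 0.4965 (then +2.0000 / +1.1547)
    (2,3) via y @ 0.4965
    (3,3) via x @ 1.6000
    (3,4) via y @ 1.6512  # hit
  → r_2 = 1.6512
beam 3: φ=45°, α=150°
  direction (-0.8660, 0.5000); cell (2,2); t to first gridline: x 0.2309, y 0.8600 (then +1.1547 / +2.0000)
    (1,2) via x @ 0.2309
    (1,3) via y @ 0.8600  # hit
  → r_3 = 0.8600
beam 4: φ=90°, α=195°
  direction (-0.9659, -0.2588); cell (2,2); t to first gridline: x 0.2071, y 2.2023 (then +1.0353 / +3.8637)
    (1,2) via x @ 0.2071
    (0,2) via x @ 1.2423  # hit
  → r_4 = 1.2423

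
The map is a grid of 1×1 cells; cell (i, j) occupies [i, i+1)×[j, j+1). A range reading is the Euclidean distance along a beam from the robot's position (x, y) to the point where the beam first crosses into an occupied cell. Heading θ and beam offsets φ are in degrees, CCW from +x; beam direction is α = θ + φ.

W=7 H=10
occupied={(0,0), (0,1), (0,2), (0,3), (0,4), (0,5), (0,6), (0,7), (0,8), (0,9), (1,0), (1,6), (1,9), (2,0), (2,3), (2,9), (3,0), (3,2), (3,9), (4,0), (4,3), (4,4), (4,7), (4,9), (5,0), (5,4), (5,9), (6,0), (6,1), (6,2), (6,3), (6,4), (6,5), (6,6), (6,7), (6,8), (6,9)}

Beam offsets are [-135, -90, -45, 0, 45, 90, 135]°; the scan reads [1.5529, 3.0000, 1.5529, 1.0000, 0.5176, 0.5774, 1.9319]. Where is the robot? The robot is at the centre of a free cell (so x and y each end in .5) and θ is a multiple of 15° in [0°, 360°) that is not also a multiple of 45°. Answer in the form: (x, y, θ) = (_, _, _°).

(x, y, θ) = (2.5, 1.5, 210°)

The pose lattice has 33·16 = 528 candidates. Test each by forward raycasting.
  (5.5, 8.5, 255°): beam 1 = 0.5774 ≠ 1.5529 ✗
  (5.5, 6.5, 60°): beam 2 = 0.5774 ≠ 3.0000 ✗
  (2.5, 1.5, 330°): beam 2 = 0.5774 ≠ 3.0000 ✗
  (4.5, 1.5, 30°): beam 1 = 0.5176 ≠ 1.5529 ✗
  …
  (2.5, 1.5, 210°): r_1=1.5529, r_2=3.0000, r_3=1.5529, r_4=1.0000, r_5=0.5176, r_6=0.5774, r_7=1.9319 — all match ✓
Unique over the lattice → pose = (2.5, 1.5, 210°).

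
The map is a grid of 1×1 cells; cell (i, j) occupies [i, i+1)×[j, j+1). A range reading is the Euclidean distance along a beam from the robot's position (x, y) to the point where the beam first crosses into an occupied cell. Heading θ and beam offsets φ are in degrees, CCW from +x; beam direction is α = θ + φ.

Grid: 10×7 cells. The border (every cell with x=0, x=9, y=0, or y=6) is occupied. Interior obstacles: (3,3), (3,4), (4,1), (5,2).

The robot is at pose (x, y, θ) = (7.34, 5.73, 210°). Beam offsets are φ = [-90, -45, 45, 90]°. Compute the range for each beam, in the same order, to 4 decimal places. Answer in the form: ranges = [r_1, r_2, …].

beam 1: φ=-90°, α=120°
  cosα=-0.5000 sinα=0.8660 | (7,5) | tMaxX 0.6800 tMaxY 0.3118 | tΔX 2.0000 tΔY 1.1547
    t=0.3118 [y] (7,6) — stop
  → r_1 = 0.3118
beam 2: φ=-45°, α=165°
  cosα=-0.9659 sinα=0.2588 | (7,5) | tMaxX 0.3520 tMaxY 1.0432 | tΔX 1.0353 tΔY 3.8637
    t=0.3520 [x] (6,5)
    t=1.0432 [y] (6,6) — stop
  → r_2 = 1.0432
beam 3: φ=45°, α=255°
  cosα=-0.2588 sinα=-0.9659 | (7,5) | tMaxX 1.3137 tMaxY 0.7558 | tΔX 3.8637 tΔY 1.0353
    t=0.7558 [y] (7,4)
    t=1.3137 [x] (6,4)
    t=1.7910 [y] (6,3)
    t=2.8263 [y] (6,2)
    t=3.8616 [y] (6,1)
    t=4.8969 [y] (6,0) — stop
  → r_3 = 4.8969
beam 4: φ=90°, α=300°
  cosα=0.5000 sinα=-0.8660 | (7,5) | tMaxX 1.3200 tMaxY 0.8429 | tΔX 2.0000 tΔY 1.1547
    t=0.8429 [y] (7,4)
    t=1.3200 [x] (8,4)
    t=1.9976 [y] (8,3)
    t=3.1523 [y] (8,2)
    t=3.3200 [x] (9,2) — stop
  → r_4 = 3.3200

ranges = [0.3118, 1.0432, 4.8969, 3.3200]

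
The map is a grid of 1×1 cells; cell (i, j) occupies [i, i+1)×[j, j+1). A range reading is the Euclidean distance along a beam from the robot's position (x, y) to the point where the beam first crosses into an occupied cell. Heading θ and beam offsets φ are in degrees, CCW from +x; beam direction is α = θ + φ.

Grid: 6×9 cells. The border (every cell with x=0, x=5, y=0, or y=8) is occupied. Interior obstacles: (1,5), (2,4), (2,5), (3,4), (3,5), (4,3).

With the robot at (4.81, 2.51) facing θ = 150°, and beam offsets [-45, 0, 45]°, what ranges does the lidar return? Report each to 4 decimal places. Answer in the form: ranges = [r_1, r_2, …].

beam 1: φ=-45°, α=105°
  cosα=-0.2588 sinα=0.9659 | (4,2) | tMaxX 3.1296 tMaxY 0.5073 | tΔX 3.8637 tΔY 1.0353
    t=0.5073 [y] (4,3) — stop
  → r_1 = 0.5073
beam 2: φ=0°, α=150°
  cosα=-0.8660 sinα=0.5000 | (4,2) | tMaxX 0.9353 tMaxY 0.9800 | tΔX 1.1547 tΔY 2.0000
    t=0.9353 [x] (3,2)
    t=0.9800 [y] (3,3)
    t=2.0900 [x] (2,3)
    t=2.9800 [y] (2,4) — stop
  → r_2 = 2.9800
beam 3: φ=45°, α=195°
  cosα=-0.9659 sinα=-0.2588 | (4,2) | tMaxX 0.8386 tMaxY 1.9705 | tΔX 1.0353 tΔY 3.8637
    t=0.8386 [x] (3,2)
    t=1.8738 [x] (2,2)
    t=1.9705 [y] (2,1)
    t=2.9091 [x] (1,1)
    t=3.9444 [x] (0,1) — stop
  → r_3 = 3.9444

ranges = [0.5073, 2.9800, 3.9444]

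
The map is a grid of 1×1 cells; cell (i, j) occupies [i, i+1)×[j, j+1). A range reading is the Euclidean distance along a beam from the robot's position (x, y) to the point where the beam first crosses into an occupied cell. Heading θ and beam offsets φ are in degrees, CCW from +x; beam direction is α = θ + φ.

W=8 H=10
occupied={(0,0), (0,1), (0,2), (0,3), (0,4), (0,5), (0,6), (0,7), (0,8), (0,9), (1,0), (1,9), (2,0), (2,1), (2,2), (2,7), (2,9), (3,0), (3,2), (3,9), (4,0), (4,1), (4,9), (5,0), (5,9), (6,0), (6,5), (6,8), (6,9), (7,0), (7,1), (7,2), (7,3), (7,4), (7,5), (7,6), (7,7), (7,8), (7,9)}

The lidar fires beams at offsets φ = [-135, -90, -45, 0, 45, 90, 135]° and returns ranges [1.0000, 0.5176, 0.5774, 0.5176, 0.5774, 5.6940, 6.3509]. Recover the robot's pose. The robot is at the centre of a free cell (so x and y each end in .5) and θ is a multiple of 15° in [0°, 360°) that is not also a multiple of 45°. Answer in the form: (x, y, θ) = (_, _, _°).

(x, y, θ) = (6.5, 7.5, 75°)

The pose lattice has 41·16 = 656 candidates. Test each by forward raycasting.
  (1.5, 5.5, 105°): beam 1 = 6.3509 ≠ 1.0000 ✗
  (4.5, 5.5, 300°): beam 1 = 3.6235 ≠ 1.0000 ✗
  (2.5, 3.5, 345°): beam 1 = 1.7321 ≠ 1.0000 ✗
  …
  (6.5, 7.5, 75°): r_1=1.0000, r_2=0.5176, r_3=0.5774, r_4=0.5176, r_5=0.5774, r_6=5.6940, r_7=6.3509 — all match ✓
Unique over the lattice → pose = (6.5, 7.5, 75°).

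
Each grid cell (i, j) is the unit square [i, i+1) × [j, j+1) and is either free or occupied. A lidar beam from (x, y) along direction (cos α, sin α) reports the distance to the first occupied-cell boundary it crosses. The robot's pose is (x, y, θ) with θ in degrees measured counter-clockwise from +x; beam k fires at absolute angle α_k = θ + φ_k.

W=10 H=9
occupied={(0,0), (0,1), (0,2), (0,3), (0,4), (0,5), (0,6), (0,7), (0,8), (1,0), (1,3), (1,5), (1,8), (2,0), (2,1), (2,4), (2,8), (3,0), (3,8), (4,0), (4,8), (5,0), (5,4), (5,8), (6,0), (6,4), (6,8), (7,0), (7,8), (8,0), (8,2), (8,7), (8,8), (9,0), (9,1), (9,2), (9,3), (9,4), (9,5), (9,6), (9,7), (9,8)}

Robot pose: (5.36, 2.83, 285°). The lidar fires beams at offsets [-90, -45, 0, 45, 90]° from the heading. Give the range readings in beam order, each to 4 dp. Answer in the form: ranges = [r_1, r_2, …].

beam 1: φ=-90°, α=195°
  direction (-0.9659, -0.2588); cell (5,2); t to first gridline: x 0.3727, y 3.2069 (then +1.0353 / +3.8637)
    (4,2) via x @ 0.3727
    (3,2) via x @ 1.4080
    (2,2) via x @ 2.4433
    (2,1) via y @ 3.2069  # hit
  → r_1 = 3.2069
beam 2: φ=-45°, α=240°
  direction (-0.5000, -0.8660); cell (5,2); t to first gridline: x 0.7200, y 0.9584 (then +2.0000 / +1.1547)
    (4,2) via x @ 0.7200
    (4,1) via y @ 0.9584
    (4,0) via y @ 2.1131  # hit
  → r_2 = 2.1131
beam 3: φ=0°, α=285°
  direction (0.2588, -0.9659); cell (5,2); t to first gridline: x 2.4728, y 0.8593 (then +3.8637 / +1.0353)
    (5,1) via y @ 0.8593
    (5,0) via y @ 1.8946  # hit
  → r_3 = 1.8946
beam 4: φ=45°, α=330°
  direction (0.8660, -0.5000); cell (5,2); t to first gridline: x 0.7390, y 1.6600 (then +1.1547 / +2.0000)
    (6,2) via x @ 0.7390
    (6,1) via y @ 1.6600
    (7,1) via x @ 1.8937
    (8,1) via x @ 3.0484
    (8,0) via y @ 3.6600  # hit
  → r_4 = 3.6600
beam 5: φ=90°, α=15°
  direction (0.9659, 0.2588); cell (5,2); t to first gridline: x 0.6626, y 0.6568 (then +1.0353 / +3.8637)
    (5,3) via y @ 0.6568
    (6,3) via x @ 0.6626
    (7,3) via x @ 1.6979
    (8,3) via x @ 2.7331
    (9,3) via x @ 3.7684  # hit
  → r_5 = 3.7684

ranges = [3.2069, 2.1131, 1.8946, 3.6600, 3.7684]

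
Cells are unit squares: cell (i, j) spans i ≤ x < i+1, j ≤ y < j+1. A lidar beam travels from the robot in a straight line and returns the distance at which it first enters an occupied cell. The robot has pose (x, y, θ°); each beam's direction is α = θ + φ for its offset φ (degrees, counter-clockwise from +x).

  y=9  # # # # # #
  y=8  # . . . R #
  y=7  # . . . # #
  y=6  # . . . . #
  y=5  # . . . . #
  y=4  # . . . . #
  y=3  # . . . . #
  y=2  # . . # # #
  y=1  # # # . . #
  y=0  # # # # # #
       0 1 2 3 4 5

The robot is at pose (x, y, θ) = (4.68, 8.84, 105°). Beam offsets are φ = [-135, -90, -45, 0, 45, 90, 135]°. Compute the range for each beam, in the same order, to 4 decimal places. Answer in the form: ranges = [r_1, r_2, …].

beam 1: φ=-135°, α=330°
  d=(0.8660,-0.5000)  start (4,8)  tX=0.3695 tY=1.6800  stride 1/|dx|=1.1547 1/|dy|=2.0000
    cross x-line → (5,8), t=0.3695 (wall)
  → r_1 = 0.3695
beam 2: φ=-90°, α=15°
  d=(0.9659,0.2588)  start (4,8)  tX=0.3313 tY=0.6182  stride 1/|dx|=1.0353 1/|dy|=3.8637
    cross x-line → (5,8), t=0.3313 (wall)
  → r_2 = 0.3313
beam 3: φ=-45°, α=60°
  d=(0.5000,0.8660)  start (4,8)  tX=0.6400 tY=0.1848  stride 1/|dx|=2.0000 1/|dy|=1.1547
    cross y-line → (4,9), t=0.1848 (wall)
  → r_3 = 0.1848
beam 4: φ=0°, α=105°
  d=(-0.2588,0.9659)  start (4,8)  tX=2.6273 tY=0.1656  stride 1/|dx|=3.8637 1/|dy|=1.0353
    cross y-line → (4,9), t=0.1656 (wall)
  → r_4 = 0.1656
beam 5: φ=45°, α=150°
  d=(-0.8660,0.5000)  start (4,8)  tX=0.7852 tY=0.3200  stride 1/|dx|=1.1547 1/|dy|=2.0000
    cross y-line → (4,9), t=0.3200 (wall)
  → r_5 = 0.3200
beam 6: φ=90°, α=195°
  d=(-0.9659,-0.2588)  start (4,8)  tX=0.7040 tY=3.2455  stride 1/|dx|=1.0353 1/|dy|=3.8637
    cross x-line → (3,8), t=0.7040
    cross x-line → (2,8), t=1.7393
    cross x-line → (1,8), t=2.7745
    cross y-line → (1,7), t=3.2455
    cross x-line → (0,7), t=3.8098 (wall)
  → r_6 = 3.8098
beam 7: φ=135°, α=240°
  d=(-0.5000,-0.8660)  start (4,8)  tX=1.3600 tY=0.9699  stride 1/|dx|=2.0000 1/|dy|=1.1547
    cross y-line → (4,7), t=0.9699 (wall)
  → r_7 = 0.9699

ranges = [0.3695, 0.3313, 0.1848, 0.1656, 0.3200, 3.8098, 0.9699]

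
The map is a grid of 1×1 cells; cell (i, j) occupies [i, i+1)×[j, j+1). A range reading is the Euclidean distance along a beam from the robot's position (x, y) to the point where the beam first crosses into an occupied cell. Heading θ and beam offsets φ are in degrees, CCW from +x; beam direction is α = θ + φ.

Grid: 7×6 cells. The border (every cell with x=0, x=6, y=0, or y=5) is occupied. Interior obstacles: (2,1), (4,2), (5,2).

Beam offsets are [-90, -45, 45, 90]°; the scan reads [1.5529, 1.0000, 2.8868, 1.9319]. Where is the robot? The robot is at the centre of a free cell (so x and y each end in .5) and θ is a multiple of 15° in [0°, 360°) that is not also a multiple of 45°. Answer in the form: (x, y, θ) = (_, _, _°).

(x, y, θ) = (1.5, 2.5, 15°)

Candidates: 17 free-cell centres × 16 headings = 272 poses. Raycast each; keep the one whose scan matches to 4 dp.
  (3.5, 2.5, 60°): beam 1 = 0.5774 ≠ 1.5529 ✗
  (3.5, 3.5, 165°): beam 2 = 1.7321 ≠ 1.0000 ✗
  (5.5, 4.5, 285°): beam 1 = 4.6587 ≠ 1.5529 ✗
  …
  (1.5, 2.5, 15°): r_1=1.5529, r_2=1.0000, r_3=2.8868, r_4=1.9319 — all match ✓
Unique over the lattice → pose = (1.5, 2.5, 15°).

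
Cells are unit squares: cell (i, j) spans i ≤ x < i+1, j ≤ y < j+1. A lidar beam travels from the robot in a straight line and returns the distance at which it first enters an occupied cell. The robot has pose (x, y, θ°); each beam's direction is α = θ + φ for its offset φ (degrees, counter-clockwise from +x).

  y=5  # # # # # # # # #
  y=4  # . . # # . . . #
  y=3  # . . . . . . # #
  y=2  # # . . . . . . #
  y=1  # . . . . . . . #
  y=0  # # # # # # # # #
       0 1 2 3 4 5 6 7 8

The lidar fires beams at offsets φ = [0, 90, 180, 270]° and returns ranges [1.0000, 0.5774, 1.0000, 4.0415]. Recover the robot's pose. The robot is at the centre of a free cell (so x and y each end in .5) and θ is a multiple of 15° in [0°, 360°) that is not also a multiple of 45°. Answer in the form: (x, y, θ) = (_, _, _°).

The pose lattice has 24·16 = 384 candidates. Test each by forward raycasting.
  (7.5, 4.5, 255°): beam 1 = 0.5176 ≠ 1.0000 ✗
  (5.5, 2.5, 300°): beam 1 = 1.7321 ≠ 1.0000 ✗
  (7.5, 1.5, 60°): beam 2 = 5.0000 ≠ 0.5774 ✗
  …
  (6.5, 4.5, 330°): r_1=1.0000, r_2=0.5774, r_3=1.0000, r_4=4.0415 — all match ✓
Only this pose fits every beam.

(x, y, θ) = (6.5, 4.5, 330°)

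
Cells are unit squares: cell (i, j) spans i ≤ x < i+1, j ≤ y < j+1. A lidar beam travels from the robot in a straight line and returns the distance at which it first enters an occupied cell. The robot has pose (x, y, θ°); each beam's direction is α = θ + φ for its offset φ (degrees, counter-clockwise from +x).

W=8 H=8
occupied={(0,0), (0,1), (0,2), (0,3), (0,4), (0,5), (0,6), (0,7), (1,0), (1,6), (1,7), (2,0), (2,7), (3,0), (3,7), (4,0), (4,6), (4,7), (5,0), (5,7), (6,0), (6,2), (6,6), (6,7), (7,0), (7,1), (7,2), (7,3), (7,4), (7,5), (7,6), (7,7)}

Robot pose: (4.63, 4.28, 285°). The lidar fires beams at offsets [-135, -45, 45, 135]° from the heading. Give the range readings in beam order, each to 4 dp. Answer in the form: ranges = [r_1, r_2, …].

beam 1: φ=-135°, α=150°
  direction (-0.8660, 0.5000); cell (4,4); t to first gridline: x 0.7275, y 1.4400 (then +1.1547 / +2.0000)
    (3,4) via x @ 0.7275
    (3,5) via y @ 1.4400
    (2,5) via x @ 1.8822
    (1,5) via x @ 3.0369
    (1,6) via y @ 3.4400  # hit
  → r_1 = 3.4400
beam 2: φ=-45°, α=240°
  direction (-0.5000, -0.8660); cell (4,4); t to first gridline: x 1.2600, y 0.3233 (then +2.0000 / +1.1547)
    (4,3) via y @ 0.3233
    (3,3) via x @ 1.2600
    (3,2) via y @ 1.4780
    (3,1) via y @ 2.6327
    (2,1) via x @ 3.2600
    (2,0) via y @ 3.7874  # hit
  → r_2 = 3.7874
beam 3: φ=45°, α=330°
  direction (0.8660, -0.5000); cell (4,4); t to first gridline: x 0.4272, y 0.5600 (then +1.1547 / +2.0000)
    (5,4) via x @ 0.4272
    (5,3) via y @ 0.5600
    (6,3) via x @ 1.5819
    (6,2) via y @ 2.5600  # hit
  → r_3 = 2.5600
beam 4: φ=135°, α=60°
  direction (0.5000, 0.8660); cell (4,4); t to first gridline: x 0.7400, y 0.8314 (then +2.0000 / +1.1547)
    (5,4) via x @ 0.7400
    (5,5) via y @ 0.8314
    (5,6) via y @ 1.9861
    (6,6) via x @ 2.7400  # hit
  → r_4 = 2.7400

ranges = [3.4400, 3.7874, 2.5600, 2.7400]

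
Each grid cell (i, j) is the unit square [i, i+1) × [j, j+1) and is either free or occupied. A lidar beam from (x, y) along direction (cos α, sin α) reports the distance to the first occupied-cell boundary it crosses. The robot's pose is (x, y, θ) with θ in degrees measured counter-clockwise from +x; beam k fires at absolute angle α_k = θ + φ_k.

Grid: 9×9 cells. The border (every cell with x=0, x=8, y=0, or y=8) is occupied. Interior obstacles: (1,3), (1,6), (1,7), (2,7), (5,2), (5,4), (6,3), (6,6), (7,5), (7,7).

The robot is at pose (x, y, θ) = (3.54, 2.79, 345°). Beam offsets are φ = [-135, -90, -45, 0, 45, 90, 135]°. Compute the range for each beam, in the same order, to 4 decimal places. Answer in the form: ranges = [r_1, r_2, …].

ranges = [2.9329, 1.8531, 2.0669, 1.5115, 2.4200, 5.3938, 3.7066]

beam 1: φ=-135°, α=210°
  cosα=-0.8660 sinα=-0.5000 | (3,2) | tMaxX 0.6235 tMaxY 1.5800 | tΔX 1.1547 tΔY 2.0000
    t=0.6235 [x] (2,2)
    t=1.5800 [y] (2,1)
    t=1.7782 [x] (1,1)
    t=2.9329 [x] (0,1) — stop
  → r_1 = 2.9329
beam 2: φ=-90°, α=255°
  cosα=-0.2588 sinα=-0.9659 | (3,2) | tMaxX 2.0864 tMaxY 0.8179 | tΔX 3.8637 tΔY 1.0353
    t=0.8179 [y] (3,1)
    t=1.8531 [y] (3,0) — stop
  → r_2 = 1.8531
beam 3: φ=-45°, α=300°
  cosα=0.5000 sinα=-0.8660 | (3,2) | tMaxX 0.9200 tMaxY 0.9122 | tΔX 2.0000 tΔY 1.1547
    t=0.9122 [y] (3,1)
    t=0.9200 [x] (4,1)
    t=2.0669 [y] (4,0) — stop
  → r_3 = 2.0669
beam 4: φ=0°, α=345°
  cosα=0.9659 sinα=-0.2588 | (3,2) | tMaxX 0.4762 tMaxY 3.0523 | tΔX 1.0353 tΔY 3.8637
    t=0.4762 [x] (4,2)
    t=1.5115 [x] (5,2) — stop
  → r_4 = 1.5115
beam 5: φ=45°, α=30°
  cosα=0.8660 sinα=0.5000 | (3,2) | tMaxX 0.5312 tMaxY 0.4200 | tΔX 1.1547 tΔY 2.0000
    t=0.4200 [y] (3,3)
    t=0.5312 [x] (4,3)
    t=1.6859 [x] (5,3)
    t=2.4200 [y] (5,4) — stop
  → r_5 = 2.4200
beam 6: φ=90°, α=75°
  cosα=0.2588 sinα=0.9659 | (3,2) | tMaxX 1.7773 tMaxY 0.2174 | tΔX 3.8637 tΔY 1.0353
    t=0.2174 [y] (3,3)
    t=1.2527 [y] (3,4)
    t=1.7773 [x] (4,4)
    t=2.2880 [y] (4,5)
    t=3.3232 [y] (4,6)
    t=4.3585 [y] (4,7)
    t=5.3938 [y] (4,8) — stop
  → r_6 = 5.3938
beam 7: φ=135°, α=120°
  cosα=-0.5000 sinα=0.8660 | (3,2) | tMaxX 1.0800 tMaxY 0.2425 | tΔX 2.0000 tΔY 1.1547
    t=0.2425 [y] (3,3)
    t=1.0800 [x] (2,3)
    t=1.3972 [y] (2,4)
    t=2.5519 [y] (2,5)
    t=3.0800 [x] (1,5)
    t=3.7066 [y] (1,6) — stop
  → r_7 = 3.7066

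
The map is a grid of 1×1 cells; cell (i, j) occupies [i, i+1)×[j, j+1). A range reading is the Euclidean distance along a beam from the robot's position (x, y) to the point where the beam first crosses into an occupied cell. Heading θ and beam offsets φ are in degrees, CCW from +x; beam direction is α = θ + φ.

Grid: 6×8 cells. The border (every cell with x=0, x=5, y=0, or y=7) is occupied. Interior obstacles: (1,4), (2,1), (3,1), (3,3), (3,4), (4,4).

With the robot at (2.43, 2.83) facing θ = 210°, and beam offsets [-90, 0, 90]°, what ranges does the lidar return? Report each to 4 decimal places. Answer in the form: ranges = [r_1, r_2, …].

beam 1: φ=-90°, α=120°
  dir = (cos 120°, sin 120°) = (-0.5000, 0.8660); from cell (2,2)
  next x-line at t=0.8600, next y-line at t=0.1963; Δt_x=2.0000, Δt_y=1.1547
    y: enter (2,3) at t=0.1963
    x: enter (1,3) at t=0.8600
    y: enter (1,4) at t=1.3510 ← occupied
  → r_1 = 1.3510
beam 2: φ=0°, α=210°
  dir = (cos 210°, sin 210°) = (-0.8660, -0.5000); from cell (2,2)
  next x-line at t=0.4965, next y-line at t=1.6600; Δt_x=1.1547, Δt_y=2.0000
    x: enter (1,2) at t=0.4965
    x: enter (0,2) at t=1.6512 ← occupied
  → r_2 = 1.6512
beam 3: φ=90°, α=300°
  dir = (cos 300°, sin 300°) = (0.5000, -0.8660); from cell (2,2)
  next x-line at t=1.1400, next y-line at t=0.9584; Δt_x=2.0000, Δt_y=1.1547
    y: enter (2,1) at t=0.9584 ← occupied
  → r_3 = 0.9584

ranges = [1.3510, 1.6512, 0.9584]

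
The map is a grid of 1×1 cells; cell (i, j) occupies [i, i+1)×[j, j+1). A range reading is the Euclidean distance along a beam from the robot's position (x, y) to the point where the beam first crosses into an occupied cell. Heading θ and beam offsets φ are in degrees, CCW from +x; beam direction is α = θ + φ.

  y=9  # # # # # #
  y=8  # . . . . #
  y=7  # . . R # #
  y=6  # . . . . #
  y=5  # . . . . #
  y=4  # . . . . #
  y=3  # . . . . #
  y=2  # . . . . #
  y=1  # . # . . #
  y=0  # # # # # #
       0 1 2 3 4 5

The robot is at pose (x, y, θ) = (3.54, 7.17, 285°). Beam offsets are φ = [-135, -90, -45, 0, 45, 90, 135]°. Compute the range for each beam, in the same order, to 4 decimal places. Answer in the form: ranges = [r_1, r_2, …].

ranges = [2.9329, 2.6296, 5.0800, 5.6410, 1.6859, 0.4762, 0.9200]

beam 1: φ=-135°, α=150°
  dir = (cos 150°, sin 150°) = (-0.8660, 0.5000); from cell (3,7)
  next x-line at t=0.6235, next y-line at t=1.6600; Δt_x=1.1547, Δt_y=2.0000
    x: enter (2,7) at t=0.6235
    y: enter (2,8) at t=1.6600
    x: enter (1,8) at t=1.7782
    x: enter (0,8) at t=2.9329 ← occupied
  → r_1 = 2.9329
beam 2: φ=-90°, α=195°
  dir = (cos 195°, sin 195°) = (-0.9659, -0.2588); from cell (3,7)
  next x-line at t=0.5590, next y-line at t=0.6568; Δt_x=1.0353, Δt_y=3.8637
    x: enter (2,7) at t=0.5590
    y: enter (2,6) at t=0.6568
    x: enter (1,6) at t=1.5943
    x: enter (0,6) at t=2.6296 ← occupied
  → r_2 = 2.6296
beam 3: φ=-45°, α=240°
  dir = (cos 240°, sin 240°) = (-0.5000, -0.8660); from cell (3,7)
  next x-line at t=1.0800, next y-line at t=0.1963; Δt_x=2.0000, Δt_y=1.1547
    y: enter (3,6) at t=0.1963
    x: enter (2,6) at t=1.0800
    y: enter (2,5) at t=1.3510
    y: enter (2,4) at t=2.5057
    x: enter (1,4) at t=3.0800
    y: enter (1,3) at t=3.6604
    y: enter (1,2) at t=4.8151
    x: enter (0,2) at t=5.0800 ← occupied
  → r_3 = 5.0800
beam 4: φ=0°, α=285°
  dir = (cos 285°, sin 285°) = (0.2588, -0.9659); from cell (3,7)
  next x-line at t=1.7773, next y-line at t=0.1760; Δt_x=3.8637, Δt_y=1.0353
    y: enter (3,6) at t=0.1760
    y: enter (3,5) at t=1.2113
    x: enter (4,5) at t=1.7773
    y: enter (4,4) at t=2.2465
    y: enter (4,3) at t=3.2818
    y: enter (4,2) at t=4.3171
    y: enter (4,1) at t=5.3524
    x: enter (5,1) at t=5.6410 ← occupied
  → r_4 = 5.6410
beam 5: φ=45°, α=330°
  dir = (cos 330°, sin 330°) = (0.8660, -0.5000); from cell (3,7)
  next x-line at t=0.5312, next y-line at t=0.3400; Δt_x=1.1547, Δt_y=2.0000
    y: enter (3,6) at t=0.3400
    x: enter (4,6) at t=0.5312
    x: enter (5,6) at t=1.6859 ← occupied
  → r_5 = 1.6859
beam 6: φ=90°, α=15°
  dir = (cos 15°, sin 15°) = (0.9659, 0.2588); from cell (3,7)
  next x-line at t=0.4762, next y-line at t=3.2069; Δt_x=1.0353, Δt_y=3.8637
    x: enter (4,7) at t=0.4762 ← occupied
  → r_6 = 0.4762
beam 7: φ=135°, α=60°
  dir = (cos 60°, sin 60°) = (0.5000, 0.8660); from cell (3,7)
  next x-line at t=0.9200, next y-line at t=0.9584; Δt_x=2.0000, Δt_y=1.1547
    x: enter (4,7) at t=0.9200 ← occupied
  → r_7 = 0.9200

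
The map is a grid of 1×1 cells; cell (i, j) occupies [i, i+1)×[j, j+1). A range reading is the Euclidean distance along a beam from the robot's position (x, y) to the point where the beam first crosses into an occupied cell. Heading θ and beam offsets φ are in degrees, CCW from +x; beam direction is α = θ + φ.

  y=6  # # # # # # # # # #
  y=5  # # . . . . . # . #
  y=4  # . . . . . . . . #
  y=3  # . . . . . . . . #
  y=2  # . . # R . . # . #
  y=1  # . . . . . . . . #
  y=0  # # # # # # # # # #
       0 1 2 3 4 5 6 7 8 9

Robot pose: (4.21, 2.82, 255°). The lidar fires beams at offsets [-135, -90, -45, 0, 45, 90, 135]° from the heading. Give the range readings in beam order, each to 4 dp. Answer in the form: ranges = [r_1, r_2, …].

beam 1: φ=-135°, α=120°
  direction (-0.5000, 0.8660); cell (4,2); t to first gridline: x 0.4200, y 0.2078 (then +2.0000 / +1.1547)
    (4,3) via y @ 0.2078
    (3,3) via x @ 0.4200
    (3,4) via y @ 1.3625
    (2,4) via x @ 2.4200
    (2,5) via y @ 2.5172
    (2,6) via y @ 3.6719  # hit
  → r_1 = 3.6719
beam 2: φ=-90°, α=165°
  direction (-0.9659, 0.2588); cell (4,2); t to first gridline: x 0.2174, y 0.6955 (then +1.0353 / +3.8637)
    (3,2) via x @ 0.2174  # hit
  → r_2 = 0.2174
beam 3: φ=-45°, α=210°
  direction (-0.8660, -0.5000); cell (4,2); t to first gridline: x 0.2425, y 1.6400 (then +1.1547 / +2.0000)
    (3,2) via x @ 0.2425  # hit
  → r_3 = 0.2425
beam 4: φ=0°, α=255°
  direction (-0.2588, -0.9659); cell (4,2); t to first gridline: x 0.8114, y 0.8489 (then +3.8637 / +1.0353)
    (3,2) via x @ 0.8114  # hit
  → r_4 = 0.8114
beam 5: φ=45°, α=300°
  direction (0.5000, -0.8660); cell (4,2); t to first gridline: x 1.5800, y 0.9469 (then +2.0000 / +1.1547)
    (4,1) via y @ 0.9469
    (5,1) via x @ 1.5800
    (5,0) via y @ 2.1016  # hit
  → r_5 = 2.1016
beam 6: φ=90°, α=345°
  direction (0.9659, -0.2588); cell (4,2); t to first gridline: x 0.8179, y 3.1682 (then +1.0353 / +3.8637)
    (5,2) via x @ 0.8179
    (6,2) via x @ 1.8531
    (7,2) via x @ 2.8884  # hit
  → r_6 = 2.8884
beam 7: φ=135°, α=30°
  direction (0.8660, 0.5000); cell (4,2); t to first gridline: x 0.9122, y 0.3600 (then +1.1547 / +2.0000)
    (4,3) via y @ 0.3600
    (5,3) via x @ 0.9122
    (6,3) via x @ 2.0669
    (6,4) via y @ 2.3600
    (7,4) via x @ 3.2216
    (7,5) via y @ 4.3600  # hit
  → r_7 = 4.3600

ranges = [3.6719, 0.2174, 0.2425, 0.8114, 2.1016, 2.8884, 4.3600]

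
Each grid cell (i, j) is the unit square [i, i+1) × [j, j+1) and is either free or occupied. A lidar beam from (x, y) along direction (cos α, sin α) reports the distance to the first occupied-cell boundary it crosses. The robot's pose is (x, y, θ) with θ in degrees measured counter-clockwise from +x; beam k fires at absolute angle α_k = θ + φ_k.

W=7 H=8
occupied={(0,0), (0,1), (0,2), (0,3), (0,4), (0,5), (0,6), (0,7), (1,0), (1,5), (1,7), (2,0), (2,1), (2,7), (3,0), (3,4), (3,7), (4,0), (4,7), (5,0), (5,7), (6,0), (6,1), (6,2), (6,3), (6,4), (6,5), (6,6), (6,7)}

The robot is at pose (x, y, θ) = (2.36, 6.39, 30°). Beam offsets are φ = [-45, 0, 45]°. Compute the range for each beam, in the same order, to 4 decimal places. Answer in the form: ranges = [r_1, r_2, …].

ranges = [3.7684, 1.2200, 0.6315]

beam 1: φ=-45°, α=345°
  cosα=0.9659 sinα=-0.2588 | (2,6) | tMaxX 0.6626 tMaxY 1.5068 | tΔX 1.0353 tΔY 3.8637
    t=0.6626 [x] (3,6)
    t=1.5068 [y] (3,5)
    t=1.6979 [x] (4,5)
    t=2.7331 [x] (5,5)
    t=3.7684 [x] (6,5) — stop
  → r_1 = 3.7684
beam 2: φ=0°, α=30°
  cosα=0.8660 sinα=0.5000 | (2,6) | tMaxX 0.7390 tMaxY 1.2200 | tΔX 1.1547 tΔY 2.0000
    t=0.7390 [x] (3,6)
    t=1.2200 [y] (3,7) — stop
  → r_2 = 1.2200
beam 3: φ=45°, α=75°
  cosα=0.2588 sinα=0.9659 | (2,6) | tMaxX 2.4728 tMaxY 0.6315 | tΔX 3.8637 tΔY 1.0353
    t=0.6315 [y] (2,7) — stop
  → r_3 = 0.6315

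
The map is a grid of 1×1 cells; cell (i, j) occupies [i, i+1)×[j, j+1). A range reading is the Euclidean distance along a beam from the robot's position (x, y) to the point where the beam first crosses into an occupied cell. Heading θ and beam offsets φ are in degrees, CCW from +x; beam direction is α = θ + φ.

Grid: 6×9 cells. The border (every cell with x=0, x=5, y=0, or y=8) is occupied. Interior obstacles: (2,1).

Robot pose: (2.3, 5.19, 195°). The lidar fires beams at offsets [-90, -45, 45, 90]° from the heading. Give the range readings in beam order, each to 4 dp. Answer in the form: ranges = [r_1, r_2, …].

beam 1: φ=-90°, α=105°
  cosα=-0.2588 sinα=0.9659 | (2,5) | tMaxX 1.1591 tMaxY 0.8386 | tΔX 3.8637 tΔY 1.0353
    t=0.8386 [y] (2,6)
    t=1.1591 [x] (1,6)
    t=1.8738 [y] (1,7)
    t=2.9091 [y] (1,8) — stop
  → r_1 = 2.9091
beam 2: φ=-45°, α=150°
  cosα=-0.8660 sinα=0.5000 | (2,5) | tMaxX 0.3464 tMaxY 1.6200 | tΔX 1.1547 tΔY 2.0000
    t=0.3464 [x] (1,5)
    t=1.5011 [x] (0,5) — stop
  → r_2 = 1.5011
beam 3: φ=45°, α=240°
  cosα=-0.5000 sinα=-0.8660 | (2,5) | tMaxX 0.6000 tMaxY 0.2194 | tΔX 2.0000 tΔY 1.1547
    t=0.2194 [y] (2,4)
    t=0.6000 [x] (1,4)
    t=1.3741 [y] (1,3)
    t=2.5288 [y] (1,2)
    t=2.6000 [x] (0,2) — stop
  → r_3 = 2.6000
beam 4: φ=90°, α=285°
  cosα=0.2588 sinα=-0.9659 | (2,5) | tMaxX 2.7046 tMaxY 0.1967 | tΔX 3.8637 tΔY 1.0353
    t=0.1967 [y] (2,4)
    t=1.2320 [y] (2,3)
    t=2.2673 [y] (2,2)
    t=2.7046 [x] (3,2)
    t=3.3025 [y] (3,1)
    t=4.3378 [y] (3,0) — stop
  → r_4 = 4.3378

ranges = [2.9091, 1.5011, 2.6000, 4.3378]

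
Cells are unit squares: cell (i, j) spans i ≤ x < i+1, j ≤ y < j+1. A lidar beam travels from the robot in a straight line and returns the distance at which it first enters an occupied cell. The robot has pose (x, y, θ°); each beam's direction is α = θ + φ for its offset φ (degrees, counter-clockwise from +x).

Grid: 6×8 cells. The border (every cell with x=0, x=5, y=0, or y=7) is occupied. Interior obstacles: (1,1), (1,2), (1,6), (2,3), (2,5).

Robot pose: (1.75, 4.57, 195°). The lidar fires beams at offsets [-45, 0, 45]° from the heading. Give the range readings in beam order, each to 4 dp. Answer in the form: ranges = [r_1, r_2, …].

beam 1: φ=-45°, α=150°
  cosα=-0.8660 sinα=0.5000 | (1,4) | tMaxX 0.8660 tMaxY 0.8600 | tΔX 1.1547 tΔY 2.0000
    t=0.8600 [y] (1,5)
    t=0.8660 [x] (0,5) — stop
  → r_1 = 0.8660
beam 2: φ=0°, α=195°
  cosα=-0.9659 sinα=-0.2588 | (1,4) | tMaxX 0.7765 tMaxY 2.2023 | tΔX 1.0353 tΔY 3.8637
    t=0.7765 [x] (0,4) — stop
  → r_2 = 0.7765
beam 3: φ=45°, α=240°
  cosα=-0.5000 sinα=-0.8660 | (1,4) | tMaxX 1.5000 tMaxY 0.6582 | tΔX 2.0000 tΔY 1.1547
    t=0.6582 [y] (1,3)
    t=1.5000 [x] (0,3) — stop
  → r_3 = 1.5000

ranges = [0.8660, 0.7765, 1.5000]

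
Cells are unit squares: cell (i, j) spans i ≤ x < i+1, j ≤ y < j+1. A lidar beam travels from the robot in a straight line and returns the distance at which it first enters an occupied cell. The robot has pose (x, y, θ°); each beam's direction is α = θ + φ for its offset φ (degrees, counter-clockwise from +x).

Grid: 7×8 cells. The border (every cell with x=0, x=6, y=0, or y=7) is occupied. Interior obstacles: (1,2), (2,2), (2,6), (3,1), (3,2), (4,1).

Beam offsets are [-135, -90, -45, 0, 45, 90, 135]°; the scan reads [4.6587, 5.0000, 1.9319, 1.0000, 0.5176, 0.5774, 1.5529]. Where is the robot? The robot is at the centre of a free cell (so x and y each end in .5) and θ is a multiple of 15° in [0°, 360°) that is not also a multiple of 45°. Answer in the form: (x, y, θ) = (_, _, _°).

(x, y, θ) = (1.5, 4.5, 120°)

Enumerate (i+0.5, j+0.5, θ) over the 24 free cells and 16 admissible headings. For each, cast all 7 beams and compare to the given ranges.
  (1.5, 1.5, 75°): beam 1 = 0.5774 ≠ 4.6587 ✗
  (1.5, 1.5, 165°): beam 1 = 1.0000 ≠ 4.6587 ✗
  (3.5, 3.5, 30°): beam 1 = 0.5176 ≠ 4.6587 ✗
  (3.5, 5.5, 195°): beam 1 = 1.7321 ≠ 4.6587 ✗
  (3.5, 6.5, 75°): beam 1 = 5.0000 ≠ 4.6587 ✗
  …
  (1.5, 4.5, 120°): r_1=4.6587, r_2=5.0000, r_3=1.9319, r_4=1.0000, r_5=0.5176, r_6=0.5774, r_7=1.5529 — all match ✓
Only this pose fits every beam.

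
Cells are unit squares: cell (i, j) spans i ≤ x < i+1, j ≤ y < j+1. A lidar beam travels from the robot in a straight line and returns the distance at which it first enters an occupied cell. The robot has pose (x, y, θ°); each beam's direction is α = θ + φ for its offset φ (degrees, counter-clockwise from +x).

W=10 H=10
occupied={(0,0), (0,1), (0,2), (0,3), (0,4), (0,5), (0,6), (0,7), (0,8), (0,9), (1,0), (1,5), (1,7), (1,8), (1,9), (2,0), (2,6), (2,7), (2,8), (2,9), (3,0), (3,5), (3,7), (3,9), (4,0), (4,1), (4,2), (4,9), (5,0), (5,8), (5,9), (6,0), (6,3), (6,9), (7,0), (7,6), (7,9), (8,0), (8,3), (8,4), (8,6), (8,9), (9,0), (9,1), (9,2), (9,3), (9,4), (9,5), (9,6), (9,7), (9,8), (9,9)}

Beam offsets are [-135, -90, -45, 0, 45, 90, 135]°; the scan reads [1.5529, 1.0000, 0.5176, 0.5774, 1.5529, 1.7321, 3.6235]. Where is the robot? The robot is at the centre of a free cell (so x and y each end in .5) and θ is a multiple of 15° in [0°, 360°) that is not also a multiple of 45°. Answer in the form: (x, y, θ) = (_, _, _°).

(x, y, θ) = (2.5, 1.5, 300°)

The pose lattice has 48·16 = 768 candidates. Test each by forward raycasting.
  (8.5, 8.5, 120°): beam 1 = 0.5176 ≠ 1.5529 ✗
  (7.5, 7.5, 120°): beam 2 = 1.7321 ≠ 1.0000 ✗
  (4.5, 5.5, 150°): beam 1 = 2.5882 ≠ 1.5529 ✗
  (3.5, 3.5, 240°): beam 2 = 2.8868 ≠ 1.0000 ✗
  …
  (2.5, 1.5, 300°): r_1=1.5529, r_2=1.0000, r_3=0.5176, r_4=0.5774, r_5=1.5529, r_6=1.7321, r_7=3.6235 — all match ✓
No second candidate reproduces the full scan.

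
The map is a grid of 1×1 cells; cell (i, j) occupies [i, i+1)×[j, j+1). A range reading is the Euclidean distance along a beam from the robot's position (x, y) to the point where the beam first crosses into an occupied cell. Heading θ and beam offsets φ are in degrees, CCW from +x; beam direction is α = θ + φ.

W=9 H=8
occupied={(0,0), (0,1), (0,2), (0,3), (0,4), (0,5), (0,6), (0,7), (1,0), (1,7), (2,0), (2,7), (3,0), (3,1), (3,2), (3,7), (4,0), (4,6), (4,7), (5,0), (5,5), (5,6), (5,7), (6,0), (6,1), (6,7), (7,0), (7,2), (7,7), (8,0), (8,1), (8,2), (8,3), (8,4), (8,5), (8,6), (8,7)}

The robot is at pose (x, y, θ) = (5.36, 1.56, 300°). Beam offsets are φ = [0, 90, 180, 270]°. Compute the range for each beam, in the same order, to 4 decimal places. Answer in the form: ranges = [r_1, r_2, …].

ranges = [0.6466, 0.7390, 6.2816, 1.1200]

beam 1: φ=0°, α=300°
  dir = (cos 300°, sin 300°) = (0.5000, -0.8660); from cell (5,1)
  next x-line at t=1.2800, next y-line at t=0.6466; Δt_x=2.0000, Δt_y=1.1547
    y: enter (5,0) at t=0.6466 ← occupied
  → r_1 = 0.6466
beam 2: φ=90°, α=30°
  dir = (cos 30°, sin 30°) = (0.8660, 0.5000); from cell (5,1)
  next x-line at t=0.7390, next y-line at t=0.8800; Δt_x=1.1547, Δt_y=2.0000
    x: enter (6,1) at t=0.7390 ← occupied
  → r_2 = 0.7390
beam 3: φ=180°, α=120°
  dir = (cos 120°, sin 120°) = (-0.5000, 0.8660); from cell (5,1)
  next x-line at t=0.7200, next y-line at t=0.5081; Δt_x=2.0000, Δt_y=1.1547
    y: enter (5,2) at t=0.5081
    x: enter (4,2) at t=0.7200
    y: enter (4,3) at t=1.6628
    x: enter (3,3) at t=2.7200
    y: enter (3,4) at t=2.8175
    y: enter (3,5) at t=3.9722
    x: enter (2,5) at t=4.7200
    y: enter (2,6) at t=5.1269
    y: enter (2,7) at t=6.2816 ← occupied
  → r_3 = 6.2816
beam 4: φ=270°, α=210°
  dir = (cos 210°, sin 210°) = (-0.8660, -0.5000); from cell (5,1)
  next x-line at t=0.4157, next y-line at t=1.1200; Δt_x=1.1547, Δt_y=2.0000
    x: enter (4,1) at t=0.4157
    y: enter (4,0) at t=1.1200 ← occupied
  → r_4 = 1.1200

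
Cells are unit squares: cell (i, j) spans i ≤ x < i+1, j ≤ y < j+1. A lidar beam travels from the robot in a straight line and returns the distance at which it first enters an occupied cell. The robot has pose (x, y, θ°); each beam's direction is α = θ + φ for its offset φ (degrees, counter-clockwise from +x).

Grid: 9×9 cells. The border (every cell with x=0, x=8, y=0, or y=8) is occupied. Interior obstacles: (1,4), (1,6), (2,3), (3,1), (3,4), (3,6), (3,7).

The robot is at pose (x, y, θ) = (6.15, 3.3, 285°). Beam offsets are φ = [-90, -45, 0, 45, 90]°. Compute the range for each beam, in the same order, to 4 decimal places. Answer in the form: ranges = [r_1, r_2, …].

beam 1: φ=-90°, α=195°
  direction (-0.9659, -0.2588); cell (6,3); t to first gridline: x 0.1553, y 1.1591 (then +1.0353 / +3.8637)
    (5,3) via x @ 0.1553
    (5,2) via y @ 1.1591
    (4,2) via x @ 1.1906
    (3,2) via x @ 2.2258
    (2,2) via x @ 3.2611
    (1,2) via x @ 4.2964
    (1,1) via y @ 5.0228
    (0,1) via x @ 5.3317  # hit
  → r_1 = 5.3317
beam 2: φ=-45°, α=240°
  direction (-0.5000, -0.8660); cell (6,3); t to first gridline: x 0.3000, y 0.3464 (then +2.0000 / +1.1547)
    (5,3) via x @ 0.3000
    (5,2) via y @ 0.3464
    (5,1) via y @ 1.5011
    (4,1) via x @ 2.3000
    (4,0) via y @ 2.6558  # hit
  → r_2 = 2.6558
beam 3: φ=0°, α=285°
  direction (0.2588, -0.9659); cell (6,3); t to first gridline: x 3.2841, y 0.3106 (then +3.8637 / +1.0353)
    (6,2) via y @ 0.3106
    (6,1) via y @ 1.3459
    (6,0) via y @ 2.3811  # hit
  → r_3 = 2.3811
beam 4: φ=45°, α=330°
  direction (0.8660, -0.5000); cell (6,3); t to first gridline: x 0.9815, y 0.6000 (then +1.1547 / +2.0000)
    (6,2) via y @ 0.6000
    (7,2) via x @ 0.9815
    (8,2) via x @ 2.1362  # hit
  → r_4 = 2.1362
beam 5: φ=90°, α=15°
  direction (0.9659, 0.2588); cell (6,3); t to first gridline: x 0.8800, y 2.7046 (then +1.0353 / +3.8637)
    (7,3) via x @ 0.8800
    (8,3) via x @ 1.9153  # hit
  → r_5 = 1.9153

ranges = [5.3317, 2.6558, 2.3811, 2.1362, 1.9153]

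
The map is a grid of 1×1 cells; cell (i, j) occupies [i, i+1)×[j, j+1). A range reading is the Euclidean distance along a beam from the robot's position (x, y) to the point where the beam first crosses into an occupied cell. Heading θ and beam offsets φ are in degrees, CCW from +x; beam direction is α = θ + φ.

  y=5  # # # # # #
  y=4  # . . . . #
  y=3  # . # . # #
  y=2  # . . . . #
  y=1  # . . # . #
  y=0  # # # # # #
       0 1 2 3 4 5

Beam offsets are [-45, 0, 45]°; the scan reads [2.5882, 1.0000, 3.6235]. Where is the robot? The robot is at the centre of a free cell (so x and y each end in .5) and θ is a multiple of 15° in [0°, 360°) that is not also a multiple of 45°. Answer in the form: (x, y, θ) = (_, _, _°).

(x, y, θ) = (3.5, 4.5, 240°)

Enumerate (i+0.5, j+0.5, θ) over the 13 free cells and 16 admissible headings. For each, cast all 3 beams and compare to the given ranges.
  (2.5, 4.5, 195°): beam 1 = 1.0000 ≠ 2.5882 ✗
  (3.5, 4.5, 120°): beam 1 = 0.5176 ≠ 2.5882 ✗
  (2.5, 1.5, 150°): beam 1 = 1.5529 ≠ 2.5882 ✗
  …
  (3.5, 4.5, 240°): r_1=2.5882, r_2=1.0000, r_3=3.6235 — all match ✓
Unique over the lattice → pose = (3.5, 4.5, 240°).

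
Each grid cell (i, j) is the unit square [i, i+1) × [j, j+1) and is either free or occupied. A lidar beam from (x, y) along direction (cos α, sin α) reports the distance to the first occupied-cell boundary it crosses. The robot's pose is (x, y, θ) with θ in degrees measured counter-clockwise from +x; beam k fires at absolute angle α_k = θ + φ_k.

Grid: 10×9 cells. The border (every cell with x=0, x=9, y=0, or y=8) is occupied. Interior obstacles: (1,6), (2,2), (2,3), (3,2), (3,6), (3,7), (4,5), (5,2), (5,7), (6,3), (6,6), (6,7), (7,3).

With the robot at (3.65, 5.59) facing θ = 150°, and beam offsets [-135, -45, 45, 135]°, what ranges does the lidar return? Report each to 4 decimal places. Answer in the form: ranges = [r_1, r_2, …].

beam 1: φ=-135°, α=15°
  cosα=0.9659 sinα=0.2588 | (3,5) | tMaxX 0.3623 tMaxY 1.5841 | tΔX 1.0353 tΔY 3.8637
    t=0.3623 [x] (4,5) — stop
  → r_1 = 0.3623
beam 2: φ=-45°, α=105°
  cosα=-0.2588 sinα=0.9659 | (3,5) | tMaxX 2.5114 tMaxY 0.4245 | tΔX 3.8637 tΔY 1.0353
    t=0.4245 [y] (3,6) — stop
  → r_2 = 0.4245
beam 3: φ=45°, α=195°
  cosα=-0.9659 sinα=-0.2588 | (3,5) | tMaxX 0.6729 tMaxY 2.2796 | tΔX 1.0353 tΔY 3.8637
    t=0.6729 [x] (2,5)
    t=1.7082 [x] (1,5)
    t=2.2796 [y] (1,4)
    t=2.7435 [x] (0,4) — stop
  → r_3 = 2.7435
beam 4: φ=135°, α=285°
  cosα=0.2588 sinα=-0.9659 | (3,5) | tMaxX 1.3523 tMaxY 0.6108 | tΔX 3.8637 tΔY 1.0353
    t=0.6108 [y] (3,4)
    t=1.3523 [x] (4,4)
    t=1.6461 [y] (4,3)
    t=2.6814 [y] (4,2)
    t=3.7166 [y] (4,1)
    t=4.7519 [y] (4,0) — stop
  → r_4 = 4.7519

ranges = [0.3623, 0.4245, 2.7435, 4.7519]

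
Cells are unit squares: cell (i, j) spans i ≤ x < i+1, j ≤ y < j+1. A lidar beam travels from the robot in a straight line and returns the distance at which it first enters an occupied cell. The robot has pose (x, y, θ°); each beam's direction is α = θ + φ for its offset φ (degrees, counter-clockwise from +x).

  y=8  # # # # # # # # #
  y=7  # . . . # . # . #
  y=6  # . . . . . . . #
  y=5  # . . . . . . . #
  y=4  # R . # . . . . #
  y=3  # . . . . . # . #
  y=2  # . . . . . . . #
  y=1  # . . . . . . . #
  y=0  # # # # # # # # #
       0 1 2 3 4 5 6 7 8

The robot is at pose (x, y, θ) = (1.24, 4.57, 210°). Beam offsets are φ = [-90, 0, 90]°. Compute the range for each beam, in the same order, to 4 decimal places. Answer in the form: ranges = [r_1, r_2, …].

beam 1: φ=-90°, α=120°
  direction (-0.5000, 0.8660); cell (1,4); t to first gridline: x 0.4800, y 0.4965 (then +2.0000 / +1.1547)
    (0,4) via x @ 0.4800  # hit
  → r_1 = 0.4800
beam 2: φ=0°, α=210°
  direction (-0.8660, -0.5000); cell (1,4); t to first gridline: x 0.2771, y 1.1400 (then +1.1547 / +2.0000)
    (0,4) via x @ 0.2771  # hit
  → r_2 = 0.2771
beam 3: φ=90°, α=300°
  direction (0.5000, -0.8660); cell (1,4); t to first gridline: x 1.5200, y 0.6582 (then +2.0000 / +1.1547)
    (1,3) via y @ 0.6582
    (2,3) via x @ 1.5200
    (2,2) via y @ 1.8129
    (2,1) via y @ 2.9676
    (3,1) via x @ 3.5200
    (3,0) via y @ 4.1223  # hit
  → r_3 = 4.1223

ranges = [0.4800, 0.2771, 4.1223]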